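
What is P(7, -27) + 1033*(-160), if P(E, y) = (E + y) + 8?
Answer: -165292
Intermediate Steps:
P(E, y) = 8 + E + y
P(7, -27) + 1033*(-160) = (8 + 7 - 27) + 1033*(-160) = -12 - 165280 = -165292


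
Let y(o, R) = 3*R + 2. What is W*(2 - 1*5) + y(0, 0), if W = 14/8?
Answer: -13/4 ≈ -3.2500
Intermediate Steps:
y(o, R) = 2 + 3*R
W = 7/4 (W = 14*(1/8) = 7/4 ≈ 1.7500)
W*(2 - 1*5) + y(0, 0) = 7*(2 - 1*5)/4 + (2 + 3*0) = 7*(2 - 5)/4 + (2 + 0) = (7/4)*(-3) + 2 = -21/4 + 2 = -13/4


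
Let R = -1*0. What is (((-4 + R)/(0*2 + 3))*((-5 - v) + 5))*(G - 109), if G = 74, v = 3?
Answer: -140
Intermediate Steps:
R = 0
(((-4 + R)/(0*2 + 3))*((-5 - v) + 5))*(G - 109) = (((-4 + 0)/(0*2 + 3))*((-5 - 1*3) + 5))*(74 - 109) = ((-4/(0 + 3))*((-5 - 3) + 5))*(-35) = ((-4/3)*(-8 + 5))*(-35) = (-4*1/3*(-3))*(-35) = -4/3*(-3)*(-35) = 4*(-35) = -140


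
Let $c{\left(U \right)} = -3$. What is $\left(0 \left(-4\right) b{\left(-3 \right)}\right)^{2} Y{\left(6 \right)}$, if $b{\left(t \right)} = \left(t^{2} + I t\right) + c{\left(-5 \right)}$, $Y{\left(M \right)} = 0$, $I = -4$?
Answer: $0$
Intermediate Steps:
$b{\left(t \right)} = -3 + t^{2} - 4 t$ ($b{\left(t \right)} = \left(t^{2} - 4 t\right) - 3 = -3 + t^{2} - 4 t$)
$\left(0 \left(-4\right) b{\left(-3 \right)}\right)^{2} Y{\left(6 \right)} = \left(0 \left(-4\right) \left(-3 + \left(-3\right)^{2} - -12\right)\right)^{2} \cdot 0 = \left(0 \left(-3 + 9 + 12\right)\right)^{2} \cdot 0 = \left(0 \cdot 18\right)^{2} \cdot 0 = 0^{2} \cdot 0 = 0 \cdot 0 = 0$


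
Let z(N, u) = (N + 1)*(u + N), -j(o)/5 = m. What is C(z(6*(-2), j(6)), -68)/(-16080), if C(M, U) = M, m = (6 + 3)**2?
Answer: -1529/5360 ≈ -0.28526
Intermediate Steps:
m = 81 (m = 9**2 = 81)
j(o) = -405 (j(o) = -5*81 = -405)
z(N, u) = (1 + N)*(N + u)
C(z(6*(-2), j(6)), -68)/(-16080) = (6*(-2) - 405 + (6*(-2))**2 + (6*(-2))*(-405))/(-16080) = (-12 - 405 + (-12)**2 - 12*(-405))*(-1/16080) = (-12 - 405 + 144 + 4860)*(-1/16080) = 4587*(-1/16080) = -1529/5360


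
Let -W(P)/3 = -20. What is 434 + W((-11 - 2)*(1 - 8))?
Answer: 494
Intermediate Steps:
W(P) = 60 (W(P) = -3*(-20) = 60)
434 + W((-11 - 2)*(1 - 8)) = 434 + 60 = 494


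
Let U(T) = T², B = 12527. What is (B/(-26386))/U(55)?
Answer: -12527/79817650 ≈ -0.00015695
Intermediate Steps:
(B/(-26386))/U(55) = (12527/(-26386))/(55²) = (12527*(-1/26386))/3025 = -12527/26386*1/3025 = -12527/79817650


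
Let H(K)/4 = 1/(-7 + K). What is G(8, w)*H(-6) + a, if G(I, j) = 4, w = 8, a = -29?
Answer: -393/13 ≈ -30.231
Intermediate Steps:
H(K) = 4/(-7 + K)
G(8, w)*H(-6) + a = 4*(4/(-7 - 6)) - 29 = 4*(4/(-13)) - 29 = 4*(4*(-1/13)) - 29 = 4*(-4/13) - 29 = -16/13 - 29 = -393/13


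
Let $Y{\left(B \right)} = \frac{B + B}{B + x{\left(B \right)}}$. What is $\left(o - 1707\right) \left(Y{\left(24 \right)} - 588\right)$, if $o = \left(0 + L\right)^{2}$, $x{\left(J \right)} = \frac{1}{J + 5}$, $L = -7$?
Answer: $\frac{677200152}{697} \approx 9.7159 \cdot 10^{5}$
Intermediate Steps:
$x{\left(J \right)} = \frac{1}{5 + J}$
$Y{\left(B \right)} = \frac{2 B}{B + \frac{1}{5 + B}}$ ($Y{\left(B \right)} = \frac{B + B}{B + \frac{1}{5 + B}} = \frac{2 B}{B + \frac{1}{5 + B}}$)
$o = 49$ ($o = \left(0 - 7\right)^{2} = \left(-7\right)^{2} = 49$)
$\left(o - 1707\right) \left(Y{\left(24 \right)} - 588\right) = \left(49 - 1707\right) \left(2 \cdot 24 \frac{1}{1 + 24 \left(5 + 24\right)} \left(5 + 24\right) - 588\right) = - 1658 \left(2 \cdot 24 \frac{1}{1 + 24 \cdot 29} \cdot 29 - 588\right) = - 1658 \left(2 \cdot 24 \frac{1}{1 + 696} \cdot 29 - 588\right) = - 1658 \left(2 \cdot 24 \cdot \frac{1}{697} \cdot 29 - 588\right) = - 1658 \left(\frac{1392}{697} - 588\right) = \left(-1658\right) \left(- \frac{408444}{697}\right) = \frac{677200152}{697}$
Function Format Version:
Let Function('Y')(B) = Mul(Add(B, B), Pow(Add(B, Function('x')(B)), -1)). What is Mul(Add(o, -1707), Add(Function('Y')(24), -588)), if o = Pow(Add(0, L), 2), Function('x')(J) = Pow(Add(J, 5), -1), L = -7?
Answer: Rational(677200152, 697) ≈ 9.7159e+5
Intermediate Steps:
Function('x')(J) = Pow(Add(5, J), -1)
Function('Y')(B) = Mul(2, B, Pow(Add(B, Pow(Add(5, B), -1)), -1)) (Function('Y')(B) = Mul(Add(B, B), Pow(Add(B, Pow(Add(5, B), -1)), -1)) = Mul(Mul(2, B), Pow(Add(B, Pow(Add(5, B), -1)), -1)) = Mul(2, B, Pow(Add(B, Pow(Add(5, B), -1)), -1)))
o = 49 (o = Pow(Add(0, -7), 2) = Pow(-7, 2) = 49)
Mul(Add(o, -1707), Add(Function('Y')(24), -588)) = Mul(Add(49, -1707), Add(Mul(2, 24, Pow(Add(1, Mul(24, Add(5, 24))), -1), Add(5, 24)), -588)) = Mul(-1658, Add(Mul(2, 24, Pow(Add(1, Mul(24, 29)), -1), 29), -588)) = Mul(-1658, Add(Mul(2, 24, Pow(Add(1, 696), -1), 29), -588)) = Mul(-1658, Add(Mul(2, 24, Pow(697, -1), 29), -588)) = Mul(-1658, Add(Mul(2, 24, Rational(1, 697), 29), -588)) = Mul(-1658, Add(Rational(1392, 697), -588)) = Mul(-1658, Rational(-408444, 697)) = Rational(677200152, 697)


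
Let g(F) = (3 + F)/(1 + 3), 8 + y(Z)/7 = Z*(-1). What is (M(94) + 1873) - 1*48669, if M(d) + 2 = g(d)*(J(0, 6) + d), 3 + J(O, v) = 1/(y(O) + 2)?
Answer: -9631807/216 ≈ -44592.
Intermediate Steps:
y(Z) = -56 - 7*Z (y(Z) = -56 + 7*(Z*(-1)) = -56 + 7*(-Z) = -56 - 7*Z)
g(F) = ¾ + F/4 (g(F) = (3 + F)/4 = (3 + F)*(¼) = ¾ + F/4)
J(O, v) = -3 + 1/(-54 - 7*O) (J(O, v) = -3 + 1/((-56 - 7*O) + 2) = -3 + 1/(-54 - 7*O))
M(d) = -2 + (-163/54 + d)*(¾ + d/4) (M(d) = -2 + (¾ + d/4)*((-163 - 21*0)/(54 + 7*0) + d) = -2 + (¾ + d/4)*((-163 + 0)/(54 + 0) + d) = -2 + (¾ + d/4)*(-163/54 + d) = -2 + (-163/54 + d)*(¾ + d/4))
(M(94) + 1873) - 1*48669 = ((-307/72 - 1/216*94 + (¼)*94²) + 1873) - 1*48669 = ((-307/72 - 47/108 + (¼)*8836) + 1873) - 48669 = ((-307/72 - 47/108 + 2209) + 1873) - 48669 = (476129/216 + 1873) - 48669 = 880697/216 - 48669 = -9631807/216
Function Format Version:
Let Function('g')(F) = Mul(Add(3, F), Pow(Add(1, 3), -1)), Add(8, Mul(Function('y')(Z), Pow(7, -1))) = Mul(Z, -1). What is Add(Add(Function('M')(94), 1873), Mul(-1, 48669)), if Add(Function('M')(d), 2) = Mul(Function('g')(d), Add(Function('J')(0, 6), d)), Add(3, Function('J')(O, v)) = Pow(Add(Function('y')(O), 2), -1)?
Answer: Rational(-9631807, 216) ≈ -44592.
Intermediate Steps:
Function('y')(Z) = Add(-56, Mul(-7, Z)) (Function('y')(Z) = Add(-56, Mul(7, Mul(Z, -1))) = Add(-56, Mul(7, Mul(-1, Z))) = Add(-56, Mul(-7, Z)))
Function('g')(F) = Add(Rational(3, 4), Mul(Rational(1, 4), F)) (Function('g')(F) = Mul(Add(3, F), Pow(4, -1)) = Mul(Add(3, F), Rational(1, 4)) = Add(Rational(3, 4), Mul(Rational(1, 4), F)))
Function('J')(O, v) = Add(-3, Pow(Add(-54, Mul(-7, O)), -1)) (Function('J')(O, v) = Add(-3, Pow(Add(Add(-56, Mul(-7, O)), 2), -1)) = Add(-3, Pow(Add(-54, Mul(-7, O)), -1)))
Function('M')(d) = Add(-2, Mul(Add(Rational(-163, 54), d), Add(Rational(3, 4), Mul(Rational(1, 4), d)))) (Function('M')(d) = Add(-2, Mul(Add(Rational(3, 4), Mul(Rational(1, 4), d)), Add(Mul(Pow(Add(54, Mul(7, 0)), -1), Add(-163, Mul(-21, 0))), d))) = Add(-2, Mul(Add(Rational(3, 4), Mul(Rational(1, 4), d)), Add(Mul(Pow(Add(54, 0), -1), Add(-163, 0)), d))) = Add(-2, Mul(Add(Rational(3, 4), Mul(Rational(1, 4), d)), Add(Mul(Pow(54, -1), -163), d))) = Add(-2, Mul(Add(Rational(3, 4), Mul(Rational(1, 4), d)), Add(Mul(Rational(1, 54), -163), d))) = Add(-2, Mul(Add(Rational(3, 4), Mul(Rational(1, 4), d)), Add(Rational(-163, 54), d))) = Add(-2, Mul(Add(Rational(-163, 54), d), Add(Rational(3, 4), Mul(Rational(1, 4), d)))))
Add(Add(Function('M')(94), 1873), Mul(-1, 48669)) = Add(Add(Add(Rational(-307, 72), Mul(Rational(-1, 216), 94), Mul(Rational(1, 4), Pow(94, 2))), 1873), Mul(-1, 48669)) = Add(Add(Add(Rational(-307, 72), Rational(-47, 108), Mul(Rational(1, 4), 8836)), 1873), -48669) = Add(Add(Add(Rational(-307, 72), Rational(-47, 108), 2209), 1873), -48669) = Add(Add(Rational(476129, 216), 1873), -48669) = Add(Rational(880697, 216), -48669) = Rational(-9631807, 216)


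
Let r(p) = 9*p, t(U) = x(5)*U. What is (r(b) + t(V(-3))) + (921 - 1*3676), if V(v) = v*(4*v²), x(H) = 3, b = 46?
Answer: -2665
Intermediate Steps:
V(v) = 4*v³
t(U) = 3*U
(r(b) + t(V(-3))) + (921 - 1*3676) = (9*46 + 3*(4*(-3)³)) + (921 - 1*3676) = (414 + 3*(4*(-27))) + (921 - 3676) = (414 + 3*(-108)) - 2755 = (414 - 324) - 2755 = 90 - 2755 = -2665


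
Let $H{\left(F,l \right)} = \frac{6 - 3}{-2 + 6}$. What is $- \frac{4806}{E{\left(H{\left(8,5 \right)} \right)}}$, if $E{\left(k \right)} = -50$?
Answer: $\frac{2403}{25} \approx 96.12$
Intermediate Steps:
$H{\left(F,l \right)} = \frac{3}{4}$
$- \frac{4806}{E{\left(H{\left(8,5 \right)} \right)}} = - \frac{4806}{-50} = \left(-4806\right) \left(- \frac{1}{50}\right) = \frac{2403}{25}$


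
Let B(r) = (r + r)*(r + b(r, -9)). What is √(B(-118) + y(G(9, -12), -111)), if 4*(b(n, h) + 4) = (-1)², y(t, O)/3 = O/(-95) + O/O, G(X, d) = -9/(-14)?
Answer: √259374035/95 ≈ 169.53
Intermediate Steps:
G(X, d) = 9/14 (G(X, d) = -9*(-1/14) = 9/14)
y(t, O) = 3 - 3*O/95 (y(t, O) = 3*(O/(-95) + O/O) = 3*(O*(-1/95) + 1) = 3*(-O/95 + 1) = 3*(1 - O/95) = 3 - 3*O/95)
b(n, h) = -15/4 (b(n, h) = -4 + (¼)*(-1)² = -4 + (¼)*1 = -4 + ¼ = -15/4)
B(r) = 2*r*(-15/4 + r) (B(r) = (r + r)*(r - 15/4) = (2*r)*(-15/4 + r) = 2*r*(-15/4 + r))
√(B(-118) + y(G(9, -12), -111)) = √((½)*(-118)*(-15 + 4*(-118)) + (3 - 3/95*(-111))) = √((½)*(-118)*(-15 - 472) + (3 + 333/95)) = √((½)*(-118)*(-487) + 618/95) = √(28733 + 618/95) = √(2730253/95) = √259374035/95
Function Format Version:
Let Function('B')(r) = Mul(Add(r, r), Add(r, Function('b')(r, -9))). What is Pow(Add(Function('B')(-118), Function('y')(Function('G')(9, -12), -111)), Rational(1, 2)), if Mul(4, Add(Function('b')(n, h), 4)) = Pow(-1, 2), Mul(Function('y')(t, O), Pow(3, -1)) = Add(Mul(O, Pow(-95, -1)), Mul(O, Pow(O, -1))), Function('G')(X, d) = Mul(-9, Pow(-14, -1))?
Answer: Mul(Rational(1, 95), Pow(259374035, Rational(1, 2))) ≈ 169.53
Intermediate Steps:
Function('G')(X, d) = Rational(9, 14) (Function('G')(X, d) = Mul(-9, Rational(-1, 14)) = Rational(9, 14))
Function('y')(t, O) = Add(3, Mul(Rational(-3, 95), O)) (Function('y')(t, O) = Mul(3, Add(Mul(O, Pow(-95, -1)), Mul(O, Pow(O, -1)))) = Mul(3, Add(Mul(O, Rational(-1, 95)), 1)) = Mul(3, Add(Mul(Rational(-1, 95), O), 1)) = Mul(3, Add(1, Mul(Rational(-1, 95), O))) = Add(3, Mul(Rational(-3, 95), O)))
Function('b')(n, h) = Rational(-15, 4) (Function('b')(n, h) = Add(-4, Mul(Rational(1, 4), Pow(-1, 2))) = Add(-4, Mul(Rational(1, 4), 1)) = Add(-4, Rational(1, 4)) = Rational(-15, 4))
Function('B')(r) = Mul(2, r, Add(Rational(-15, 4), r)) (Function('B')(r) = Mul(Add(r, r), Add(r, Rational(-15, 4))) = Mul(Mul(2, r), Add(Rational(-15, 4), r)) = Mul(2, r, Add(Rational(-15, 4), r)))
Pow(Add(Function('B')(-118), Function('y')(Function('G')(9, -12), -111)), Rational(1, 2)) = Pow(Add(Mul(Rational(1, 2), -118, Add(-15, Mul(4, -118))), Add(3, Mul(Rational(-3, 95), -111))), Rational(1, 2)) = Pow(Add(Mul(Rational(1, 2), -118, Add(-15, -472)), Add(3, Rational(333, 95))), Rational(1, 2)) = Pow(Add(Mul(Rational(1, 2), -118, -487), Rational(618, 95)), Rational(1, 2)) = Pow(Add(28733, Rational(618, 95)), Rational(1, 2)) = Pow(Rational(2730253, 95), Rational(1, 2)) = Mul(Rational(1, 95), Pow(259374035, Rational(1, 2)))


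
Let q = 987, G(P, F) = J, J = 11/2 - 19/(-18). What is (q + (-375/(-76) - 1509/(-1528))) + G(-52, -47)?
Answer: 261151433/261288 ≈ 999.48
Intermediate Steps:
J = 59/9 (J = 11*(½) - 19*(-1/18) = 11/2 + 19/18 = 59/9 ≈ 6.5556)
G(P, F) = 59/9
(q + (-375/(-76) - 1509/(-1528))) + G(-52, -47) = (987 + (-375/(-76) - 1509/(-1528))) + 59/9 = (987 + (-375*(-1/76) - 1509*(-1/1528))) + 59/9 = (987 + (375/76 + 1509/1528)) + 59/9 = (987 + 171921/29032) + 59/9 = 28826505/29032 + 59/9 = 261151433/261288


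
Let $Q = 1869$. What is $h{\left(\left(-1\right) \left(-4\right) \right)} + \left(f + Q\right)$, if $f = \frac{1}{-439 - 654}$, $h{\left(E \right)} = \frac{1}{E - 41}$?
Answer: $\frac{75583099}{40441} \approx 1869.0$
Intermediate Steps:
$h{\left(E \right)} = \frac{1}{-41 + E}$
$f = - \frac{1}{1093}$ ($f = \frac{1}{-1093} = - \frac{1}{1093} \approx -0.00091491$)
$h{\left(\left(-1\right) \left(-4\right) \right)} + \left(f + Q\right) = \frac{1}{-41 - -4} + \left(- \frac{1}{1093} + 1869\right) = \frac{1}{-41 + 4} + \frac{2042816}{1093} = \frac{1}{-37} + \frac{2042816}{1093} = - \frac{1}{37} + \frac{2042816}{1093} = \frac{75583099}{40441}$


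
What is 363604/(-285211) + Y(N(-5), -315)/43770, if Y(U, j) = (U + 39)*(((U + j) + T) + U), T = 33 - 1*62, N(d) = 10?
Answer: -3407159486/2080614245 ≈ -1.6376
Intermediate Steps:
T = -29 (T = 33 - 62 = -29)
Y(U, j) = (39 + U)*(-29 + j + 2*U) (Y(U, j) = (U + 39)*(((U + j) - 29) + U) = (39 + U)*((-29 + U + j) + U) = (39 + U)*(-29 + j + 2*U))
363604/(-285211) + Y(N(-5), -315)/43770 = 363604/(-285211) + (-1131 + 2*10² + 39*(-315) + 49*10 + 10*(-315))/43770 = 363604*(-1/285211) + (-1131 + 2*100 - 12285 + 490 - 3150)*(1/43770) = -363604/285211 + (-1131 + 200 - 12285 + 490 - 3150)*(1/43770) = -363604/285211 - 15876*1/43770 = -363604/285211 - 2646/7295 = -3407159486/2080614245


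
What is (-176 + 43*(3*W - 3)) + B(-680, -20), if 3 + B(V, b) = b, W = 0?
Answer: -328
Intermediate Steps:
B(V, b) = -3 + b
(-176 + 43*(3*W - 3)) + B(-680, -20) = (-176 + 43*(3*0 - 3)) + (-3 - 20) = (-176 + 43*(0 - 3)) - 23 = (-176 + 43*(-3)) - 23 = (-176 - 129) - 23 = -305 - 23 = -328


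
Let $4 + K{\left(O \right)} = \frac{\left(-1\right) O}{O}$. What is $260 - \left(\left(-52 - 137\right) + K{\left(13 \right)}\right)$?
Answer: $454$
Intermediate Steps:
$K{\left(O \right)} = -5$ ($K{\left(O \right)} = -4 + \frac{\left(-1\right) O}{O} = -4 - 1 = -5$)
$260 - \left(\left(-52 - 137\right) + K{\left(13 \right)}\right) = 260 - \left(\left(-52 - 137\right) - 5\right) = 260 - \left(-189 - 5\right) = 260 - -194 = 260 + 194 = 454$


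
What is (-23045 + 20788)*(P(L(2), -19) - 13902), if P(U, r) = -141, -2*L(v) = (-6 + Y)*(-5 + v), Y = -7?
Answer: 31695051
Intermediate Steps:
L(v) = -65/2 + 13*v/2 (L(v) = -(-6 - 7)*(-5 + v)/2 = -(-13)*(-5 + v)/2 = -(65 - 13*v)/2 = -65/2 + 13*v/2)
(-23045 + 20788)*(P(L(2), -19) - 13902) = (-23045 + 20788)*(-141 - 13902) = -2257*(-14043) = 31695051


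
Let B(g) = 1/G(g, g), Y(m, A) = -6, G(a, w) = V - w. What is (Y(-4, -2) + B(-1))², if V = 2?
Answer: 289/9 ≈ 32.111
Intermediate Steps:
G(a, w) = 2 - w
B(g) = 1/(2 - g)
(Y(-4, -2) + B(-1))² = (-6 - 1/(-2 - 1))² = (-6 - 1/(-3))² = (-6 - 1*(-⅓))² = (-6 + ⅓)² = (-17/3)² = 289/9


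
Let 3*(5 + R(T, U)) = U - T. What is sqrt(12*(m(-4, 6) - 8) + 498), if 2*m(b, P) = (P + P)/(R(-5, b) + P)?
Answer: 2*sqrt(114) ≈ 21.354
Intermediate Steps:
R(T, U) = -5 - T/3 + U/3 (R(T, U) = -5 + (U - T)/3 = -5 + (-T/3 + U/3) = -5 - T/3 + U/3)
m(b, P) = P/(-10/3 + P + b/3) (m(b, P) = ((P + P)/((-5 - 1/3*(-5) + b/3) + P))/2 = ((2*P)/((-5 + 5/3 + b/3) + P))/2 = ((2*P)/((-10/3 + b/3) + P))/2 = ((2*P)/(-10/3 + P + b/3))/2 = (2*P/(-10/3 + P + b/3))/2 = P/(-10/3 + P + b/3))
sqrt(12*(m(-4, 6) - 8) + 498) = sqrt(12*(3*6/(-10 - 4 + 3*6) - 8) + 498) = sqrt(12*(3*6/(-10 - 4 + 18) - 8) + 498) = sqrt(12*(3*6/4 - 8) + 498) = sqrt(12*(3*6*(1/4) - 8) + 498) = sqrt(12*(9/2 - 8) + 498) = sqrt(12*(-7/2) + 498) = sqrt(-42 + 498) = sqrt(456) = 2*sqrt(114)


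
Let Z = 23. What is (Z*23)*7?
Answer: 3703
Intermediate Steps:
(Z*23)*7 = (23*23)*7 = 529*7 = 3703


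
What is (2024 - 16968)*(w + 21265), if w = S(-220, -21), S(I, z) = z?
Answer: -317470336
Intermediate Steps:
w = -21
(2024 - 16968)*(w + 21265) = (2024 - 16968)*(-21 + 21265) = -14944*21244 = -317470336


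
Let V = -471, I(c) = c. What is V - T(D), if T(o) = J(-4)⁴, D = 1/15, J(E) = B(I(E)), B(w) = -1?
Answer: -472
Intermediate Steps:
J(E) = -1
D = 1/15 ≈ 0.066667
T(o) = 1 (T(o) = (-1)⁴ = 1)
V - T(D) = -471 - 1*1 = -471 - 1 = -472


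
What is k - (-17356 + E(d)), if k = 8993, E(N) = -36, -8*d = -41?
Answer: 26385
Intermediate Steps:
d = 41/8 (d = -⅛*(-41) = 41/8 ≈ 5.1250)
k - (-17356 + E(d)) = 8993 - (-17356 - 36) = 8993 - 1*(-17392) = 8993 + 17392 = 26385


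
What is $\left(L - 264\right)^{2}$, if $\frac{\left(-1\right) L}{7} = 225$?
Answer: $3381921$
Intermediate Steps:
$L = -1575$ ($L = \left(-7\right) 225 = -1575$)
$\left(L - 264\right)^{2} = \left(-1575 - 264\right)^{2} = \left(-1839\right)^{2} = 3381921$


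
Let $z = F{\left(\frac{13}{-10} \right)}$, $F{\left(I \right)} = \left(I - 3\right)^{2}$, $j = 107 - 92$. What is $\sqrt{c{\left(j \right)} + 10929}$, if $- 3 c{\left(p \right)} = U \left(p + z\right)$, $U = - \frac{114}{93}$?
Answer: $\frac{\sqrt{9464327466}}{930} \approx 104.61$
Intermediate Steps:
$j = 15$
$F{\left(I \right)} = \left(-3 + I\right)^{2}$
$z = \frac{1849}{100}$ ($z = \left(-3 + \frac{13}{-10}\right)^{2} = \left(-3 + 13 \left(- \frac{1}{10}\right)\right)^{2} = \left(-3 - \frac{13}{10}\right)^{2} = \left(- \frac{43}{10}\right)^{2} = \frac{1849}{100} \approx 18.49$)
$U = - \frac{38}{31}$ ($U = \left(-114\right) \frac{1}{93} = - \frac{38}{31} \approx -1.2258$)
$c{\left(p \right)} = \frac{35131}{4650} + \frac{38 p}{93}$ ($c{\left(p \right)} = - \frac{\left(- \frac{38}{31}\right) \left(p + \frac{1849}{100}\right)}{3} = - \frac{\left(- \frac{38}{31}\right) \left(\frac{1849}{100} + p\right)}{3} = - \frac{- \frac{35131}{1550} - \frac{38 p}{31}}{3} = \frac{35131}{4650} + \frac{38 p}{93}$)
$\sqrt{c{\left(j \right)} + 10929} = \sqrt{\left(\frac{35131}{4650} + \frac{38}{93} \cdot 15\right) + 10929} = \sqrt{\left(\frac{35131}{4650} + \frac{190}{31}\right) + 10929} = \sqrt{\frac{63631}{4650} + 10929} = \sqrt{\frac{50883481}{4650}} = \frac{\sqrt{9464327466}}{930}$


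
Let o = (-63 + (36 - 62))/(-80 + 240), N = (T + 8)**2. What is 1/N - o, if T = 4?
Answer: 811/1440 ≈ 0.56319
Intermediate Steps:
N = 144 (N = (4 + 8)**2 = 12**2 = 144)
o = -89/160 (o = (-63 - 26)/160 = -89*1/160 = -89/160 ≈ -0.55625)
1/N - o = 1/144 - 1*(-89/160) = 1/144 + 89/160 = 811/1440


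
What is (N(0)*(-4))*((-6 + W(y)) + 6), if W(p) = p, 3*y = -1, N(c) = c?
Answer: 0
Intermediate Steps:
y = -1/3 (y = (1/3)*(-1) = -1/3 ≈ -0.33333)
(N(0)*(-4))*((-6 + W(y)) + 6) = (0*(-4))*((-6 - 1/3) + 6) = 0*(-19/3 + 6) = 0*(-1/3) = 0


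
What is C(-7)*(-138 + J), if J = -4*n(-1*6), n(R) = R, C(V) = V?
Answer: 798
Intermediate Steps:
J = 24 (J = -(-4)*6 = -4*(-6) = 24)
C(-7)*(-138 + J) = -7*(-138 + 24) = -7*(-114) = 798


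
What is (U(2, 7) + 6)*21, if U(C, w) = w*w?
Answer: 1155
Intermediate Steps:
U(C, w) = w²
(U(2, 7) + 6)*21 = (7² + 6)*21 = (49 + 6)*21 = 55*21 = 1155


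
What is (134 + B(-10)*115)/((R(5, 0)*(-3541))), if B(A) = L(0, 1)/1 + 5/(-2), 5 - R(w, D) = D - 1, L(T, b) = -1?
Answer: 179/14164 ≈ 0.012638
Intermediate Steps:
R(w, D) = 6 - D (R(w, D) = 5 - (D - 1) = 5 - (-1 + D) = 5 + (1 - D) = 6 - D)
B(A) = -7/2 (B(A) = -1/1 + 5/(-2) = -1*1 + 5*(-½) = -1 - 5/2 = -7/2)
(134 + B(-10)*115)/((R(5, 0)*(-3541))) = (134 - 7/2*115)/(((6 - 1*0)*(-3541))) = (134 - 805/2)/(((6 + 0)*(-3541))) = -537/(2*(6*(-3541))) = -537/2/(-21246) = -537/2*(-1/21246) = 179/14164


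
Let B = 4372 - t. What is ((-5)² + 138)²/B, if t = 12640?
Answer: -26569/8268 ≈ -3.2135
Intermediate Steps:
B = -8268 (B = 4372 - 1*12640 = 4372 - 12640 = -8268)
((-5)² + 138)²/B = ((-5)² + 138)²/(-8268) = (25 + 138)²*(-1/8268) = 163²*(-1/8268) = 26569*(-1/8268) = -26569/8268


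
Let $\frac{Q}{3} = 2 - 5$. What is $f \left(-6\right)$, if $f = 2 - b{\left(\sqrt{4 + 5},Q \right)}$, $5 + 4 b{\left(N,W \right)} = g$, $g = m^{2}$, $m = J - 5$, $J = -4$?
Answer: $102$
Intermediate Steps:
$m = -9$ ($m = -4 - 5 = -9$)
$Q = -9$ ($Q = 3 \left(2 - 5\right) = 3 \left(-3\right) = -9$)
$g = 81$ ($g = \left(-9\right)^{2} = 81$)
$b{\left(N,W \right)} = 19$ ($b{\left(N,W \right)} = - \frac{5}{4} + \frac{1}{4} \cdot 81 = - \frac{5}{4} + \frac{81}{4} = 19$)
$f = -17$ ($f = 2 - 19 = -17$)
$f \left(-6\right) = \left(-17\right) \left(-6\right) = 102$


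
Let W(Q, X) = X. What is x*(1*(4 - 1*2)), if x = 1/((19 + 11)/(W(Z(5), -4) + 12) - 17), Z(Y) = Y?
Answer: -8/53 ≈ -0.15094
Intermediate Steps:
x = -4/53 (x = 1/((19 + 11)/(-4 + 12) - 17) = 1/(30/8 - 17) = 1/(30*(1/8) - 17) = 1/(15/4 - 17) = 1/(-53/4) = -4/53 ≈ -0.075472)
x*(1*(4 - 1*2)) = -4*(4 - 1*2)/53 = -4*(4 - 2)/53 = -4*2/53 = -4/53*2 = -8/53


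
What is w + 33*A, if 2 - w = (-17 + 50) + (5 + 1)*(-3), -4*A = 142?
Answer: -2369/2 ≈ -1184.5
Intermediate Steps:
A = -71/2 (A = -¼*142 = -71/2 ≈ -35.500)
w = -13 (w = 2 - ((-17 + 50) + (5 + 1)*(-3)) = 2 - (33 + 6*(-3)) = 2 - (33 - 18) = 2 - 1*15 = 2 - 15 = -13)
w + 33*A = -13 + 33*(-71/2) = -13 - 2343/2 = -2369/2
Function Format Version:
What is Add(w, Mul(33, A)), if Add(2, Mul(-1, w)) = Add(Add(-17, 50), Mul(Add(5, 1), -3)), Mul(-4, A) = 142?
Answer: Rational(-2369, 2) ≈ -1184.5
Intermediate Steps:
A = Rational(-71, 2) (A = Mul(Rational(-1, 4), 142) = Rational(-71, 2) ≈ -35.500)
w = -13 (w = Add(2, Mul(-1, Add(Add(-17, 50), Mul(Add(5, 1), -3)))) = Add(2, Mul(-1, Add(33, Mul(6, -3)))) = Add(2, Mul(-1, Add(33, -18))) = Add(2, Mul(-1, 15)) = Add(2, -15) = -13)
Add(w, Mul(33, A)) = Add(-13, Mul(33, Rational(-71, 2))) = Add(-13, Rational(-2343, 2)) = Rational(-2369, 2)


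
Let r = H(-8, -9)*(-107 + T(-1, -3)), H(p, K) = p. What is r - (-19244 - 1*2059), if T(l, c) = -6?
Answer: 22207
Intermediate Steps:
r = 904 (r = -8*(-107 - 6) = -8*(-113) = 904)
r - (-19244 - 1*2059) = 904 - (-19244 - 1*2059) = 904 - (-19244 - 2059) = 904 - 1*(-21303) = 904 + 21303 = 22207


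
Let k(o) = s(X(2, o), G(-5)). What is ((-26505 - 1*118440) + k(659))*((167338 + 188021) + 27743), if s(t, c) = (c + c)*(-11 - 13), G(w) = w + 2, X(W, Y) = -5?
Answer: -55473552702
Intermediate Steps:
G(w) = 2 + w
s(t, c) = -48*c (s(t, c) = (2*c)*(-24) = -48*c)
k(o) = 144 (k(o) = -48*(2 - 5) = -48*(-3) = 144)
((-26505 - 1*118440) + k(659))*((167338 + 188021) + 27743) = ((-26505 - 1*118440) + 144)*((167338 + 188021) + 27743) = ((-26505 - 118440) + 144)*(355359 + 27743) = (-144945 + 144)*383102 = -144801*383102 = -55473552702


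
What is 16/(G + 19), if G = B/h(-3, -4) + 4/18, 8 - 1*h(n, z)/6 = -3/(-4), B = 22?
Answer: 4176/5149 ≈ 0.81103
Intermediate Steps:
h(n, z) = 87/2 (h(n, z) = 48 - (-18)/(-4) = 48 - (-18)*(-1)/4 = 48 - 6*¾ = 48 - 9/2 = 87/2)
G = 190/261 (G = 22/(87/2) + 4/18 = 22*(2/87) + 4*(1/18) = 44/87 + 2/9 = 190/261 ≈ 0.72797)
16/(G + 19) = 16/(190/261 + 19) = 16/(5149/261) = 16*(261/5149) = 4176/5149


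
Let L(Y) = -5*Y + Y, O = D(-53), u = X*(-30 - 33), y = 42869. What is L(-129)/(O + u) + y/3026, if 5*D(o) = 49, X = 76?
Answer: 1016376199/72294166 ≈ 14.059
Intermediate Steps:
D(o) = 49/5 (D(o) = (1/5)*49 = 49/5)
u = -4788 (u = 76*(-30 - 33) = 76*(-63) = -4788)
O = 49/5 ≈ 9.8000
L(Y) = -4*Y
L(-129)/(O + u) + y/3026 = (-4*(-129))/(49/5 - 4788) + 42869/3026 = 516/(-23891/5) + 42869*(1/3026) = 516*(-5/23891) + 42869/3026 = -2580/23891 + 42869/3026 = 1016376199/72294166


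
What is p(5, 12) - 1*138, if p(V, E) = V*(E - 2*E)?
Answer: -198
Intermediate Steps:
p(V, E) = -E*V (p(V, E) = V*(-E) = -E*V)
p(5, 12) - 1*138 = -1*12*5 - 1*138 = -60 - 138 = -198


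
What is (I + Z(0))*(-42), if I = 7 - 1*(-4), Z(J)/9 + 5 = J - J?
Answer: 1428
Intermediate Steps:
Z(J) = -45 (Z(J) = -45 + 9*(J - J) = -45 + 9*0 = -45 + 0 = -45)
I = 11 (I = 7 + 4 = 11)
(I + Z(0))*(-42) = (11 - 45)*(-42) = -34*(-42) = 1428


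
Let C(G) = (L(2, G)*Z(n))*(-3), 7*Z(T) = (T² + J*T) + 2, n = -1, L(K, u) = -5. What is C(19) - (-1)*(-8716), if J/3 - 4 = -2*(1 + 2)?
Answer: -60877/7 ≈ -8696.7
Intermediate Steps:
J = -6 (J = 12 + 3*(-2*(1 + 2)) = 12 + 3*(-2*3) = 12 + 3*(-6) = 12 - 18 = -6)
Z(T) = 2/7 - 6*T/7 + T²/7 (Z(T) = ((T² - 6*T) + 2)/7 = (2 + T² - 6*T)/7 = 2/7 - 6*T/7 + T²/7)
C(G) = 135/7 (C(G) = -5*(2/7 - 6/7*(-1) + (⅐)*(-1)²)*(-3) = -5*(2/7 + 6/7 + (⅐)*1)*(-3) = -5*(2/7 + 6/7 + ⅐)*(-3) = -5*9/7*(-3) = -45/7*(-3) = 135/7)
C(19) - (-1)*(-8716) = 135/7 - (-1)*(-8716) = 135/7 - 1*8716 = 135/7 - 8716 = -60877/7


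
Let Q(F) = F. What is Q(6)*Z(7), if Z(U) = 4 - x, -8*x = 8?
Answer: 30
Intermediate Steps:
x = -1 (x = -1/8*8 = -1)
Z(U) = 5 (Z(U) = 4 - 1*(-1) = 4 + 1 = 5)
Q(6)*Z(7) = 6*5 = 30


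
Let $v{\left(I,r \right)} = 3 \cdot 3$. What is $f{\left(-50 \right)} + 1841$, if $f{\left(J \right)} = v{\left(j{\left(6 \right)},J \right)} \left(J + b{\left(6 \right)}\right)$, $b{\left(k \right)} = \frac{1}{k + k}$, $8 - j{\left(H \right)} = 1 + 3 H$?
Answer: $\frac{5567}{4} \approx 1391.8$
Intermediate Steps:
$j{\left(H \right)} = 7 - 3 H$ ($j{\left(H \right)} = 8 - \left(1 + 3 H\right) = 7 - 3 H$)
$v{\left(I,r \right)} = 9$
$b{\left(k \right)} = \frac{1}{2 k}$
$f{\left(J \right)} = \frac{3}{4} + 9 J$ ($f{\left(J \right)} = 9 \left(J + \frac{1}{2 \cdot 6}\right) = 9 \left(J + \frac{1}{2} \cdot \frac{1}{6}\right) = 9 \left(J + \frac{1}{12}\right) = 9 \left(\frac{1}{12} + J\right) = \frac{3}{4} + 9 J$)
$f{\left(-50 \right)} + 1841 = \left(\frac{3}{4} + 9 \left(-50\right)\right) + 1841 = \left(\frac{3}{4} - 450\right) + 1841 = - \frac{1797}{4} + 1841 = \frac{5567}{4}$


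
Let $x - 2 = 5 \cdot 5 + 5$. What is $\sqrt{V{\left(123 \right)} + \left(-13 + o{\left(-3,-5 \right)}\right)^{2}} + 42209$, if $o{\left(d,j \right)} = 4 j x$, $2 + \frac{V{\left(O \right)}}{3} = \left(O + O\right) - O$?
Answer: $42209 + 2 \sqrt{106693} \approx 42862.0$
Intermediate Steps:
$x = 32$ ($x = 2 + \left(5 \cdot 5 + 5\right) = 2 + \left(25 + 5\right) = 2 + 30 = 32$)
$V{\left(O \right)} = -6 + 3 O$ ($V{\left(O \right)} = -6 + 3 \left(\left(O + O\right) - O\right) = -6 + 3 \left(2 O - O\right) = -6 + 3 O$)
$o{\left(d,j \right)} = 128 j$ ($o{\left(d,j \right)} = 4 j 32 = 128 j$)
$\sqrt{V{\left(123 \right)} + \left(-13 + o{\left(-3,-5 \right)}\right)^{2}} + 42209 = \sqrt{\left(-6 + 3 \cdot 123\right) + \left(-13 + 128 \left(-5\right)\right)^{2}} + 42209 = \sqrt{\left(-6 + 369\right) + \left(-13 - 640\right)^{2}} + 42209 = \sqrt{363 + \left(-653\right)^{2}} + 42209 = \sqrt{363 + 426409} + 42209 = \sqrt{426772} + 42209 = 2 \sqrt{106693} + 42209 = 42209 + 2 \sqrt{106693}$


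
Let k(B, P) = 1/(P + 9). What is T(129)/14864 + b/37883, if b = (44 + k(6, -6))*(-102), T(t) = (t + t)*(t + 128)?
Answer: 1222327595/281546456 ≈ 4.3415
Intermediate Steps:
k(B, P) = 1/(9 + P)
T(t) = 2*t*(128 + t) (T(t) = (2*t)*(128 + t) = 2*t*(128 + t))
b = -4522 (b = (44 + 1/(9 - 6))*(-102) = (44 + 1/3)*(-102) = (133/3)*(-102) = -4522)
T(129)/14864 + b/37883 = (2*129*(128 + 129))/14864 - 4522/37883 = (2*129*257)*(1/14864) - 4522*1/37883 = 66306*(1/14864) - 4522/37883 = 33153/7432 - 4522/37883 = 1222327595/281546456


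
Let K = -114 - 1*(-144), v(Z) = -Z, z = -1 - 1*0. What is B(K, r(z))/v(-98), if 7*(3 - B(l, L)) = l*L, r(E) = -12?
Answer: 381/686 ≈ 0.55539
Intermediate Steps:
z = -1 (z = -1 + 0 = -1)
K = 30 (K = -114 + 144 = 30)
B(l, L) = 3 - L*l/7 (B(l, L) = 3 - l*L/7 = 3 - L*l/7)
B(K, r(z))/v(-98) = (3 - ⅐*(-12)*30)/((-1*(-98))) = (3 + 360/7)/98 = (381/7)*(1/98) = 381/686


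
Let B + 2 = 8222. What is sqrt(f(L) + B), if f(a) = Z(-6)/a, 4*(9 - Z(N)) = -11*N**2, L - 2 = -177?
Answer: 2*sqrt(2517186)/35 ≈ 90.661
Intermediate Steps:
L = -175 (L = 2 - 177 = -175)
Z(N) = 9 + 11*N**2/4 (Z(N) = 9 - (-11)*N**2/4 = 9 + 11*N**2/4)
f(a) = 108/a (f(a) = (9 + (11/4)*(-6)**2)/a = (9 + (11/4)*36)/a = (9 + 99)/a = 108/a)
B = 8220 (B = -2 + 8222 = 8220)
sqrt(f(L) + B) = sqrt(108/(-175) + 8220) = sqrt(108*(-1/175) + 8220) = sqrt(-108/175 + 8220) = sqrt(1438392/175) = 2*sqrt(2517186)/35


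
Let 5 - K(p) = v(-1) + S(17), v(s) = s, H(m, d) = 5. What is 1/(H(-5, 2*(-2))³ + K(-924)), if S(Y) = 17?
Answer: 1/114 ≈ 0.0087719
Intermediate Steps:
K(p) = -11 (K(p) = 5 - (-1 + 17) = 5 - 1*16 = 5 - 16 = -11)
1/(H(-5, 2*(-2))³ + K(-924)) = 1/(5³ - 11) = 1/(125 - 11) = 1/114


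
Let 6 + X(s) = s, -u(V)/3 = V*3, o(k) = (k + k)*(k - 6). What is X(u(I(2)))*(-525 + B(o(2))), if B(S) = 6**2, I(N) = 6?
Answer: 29340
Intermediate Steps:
o(k) = 2*k*(-6 + k) (o(k) = (2*k)*(-6 + k) = 2*k*(-6 + k))
B(S) = 36
u(V) = -9*V (u(V) = -3*V*3 = -9*V)
X(s) = -6 + s
X(u(I(2)))*(-525 + B(o(2))) = (-6 - 9*6)*(-525 + 36) = (-6 - 54)*(-489) = -60*(-489) = 29340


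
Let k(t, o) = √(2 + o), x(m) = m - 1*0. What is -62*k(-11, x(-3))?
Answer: -62*I ≈ -62.0*I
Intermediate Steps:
x(m) = m (x(m) = m + 0 = m)
-62*k(-11, x(-3)) = -62*√(2 - 3) = -62*I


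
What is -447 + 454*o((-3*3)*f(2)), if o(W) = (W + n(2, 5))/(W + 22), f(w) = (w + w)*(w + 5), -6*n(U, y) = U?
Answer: 17624/345 ≈ 51.084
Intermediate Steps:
n(U, y) = -U/6
f(w) = 2*w*(5 + w) (f(w) = (2*w)*(5 + w) = 2*w*(5 + w))
o(W) = (-⅓ + W)/(22 + W) (o(W) = (W - ⅙*2)/(W + 22) = (W - ⅓)/(22 + W) = (-⅓ + W)/(22 + W))
-447 + 454*o((-3*3)*f(2)) = -447 + 454*((-⅓ + (-3*3)*(2*2*(5 + 2)))/(22 + (-3*3)*(2*2*(5 + 2)))) = -447 + 454*((-⅓ - 18*2*7)/(22 - 18*2*7)) = -447 + 454*((-⅓ - 9*28)/(22 - 9*28)) = -447 + 454*((-⅓ - 252)/(22 - 252)) = -447 + 454*(-757/3/(-230)) = -447 + 454*(-1/230*(-757/3)) = -447 + 454*(757/690) = -447 + 171839/345 = 17624/345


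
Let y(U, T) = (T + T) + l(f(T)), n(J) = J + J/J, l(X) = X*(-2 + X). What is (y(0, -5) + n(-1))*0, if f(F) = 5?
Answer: 0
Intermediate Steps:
n(J) = 1 + J (n(J) = J + 1 = 1 + J)
y(U, T) = 15 + 2*T (y(U, T) = (T + T) + 5*(-2 + 5) = 2*T + 5*3 = 2*T + 15 = 15 + 2*T)
(y(0, -5) + n(-1))*0 = ((15 + 2*(-5)) + (1 - 1))*0 = ((15 - 10) + 0)*0 = (5 + 0)*0 = 5*0 = 0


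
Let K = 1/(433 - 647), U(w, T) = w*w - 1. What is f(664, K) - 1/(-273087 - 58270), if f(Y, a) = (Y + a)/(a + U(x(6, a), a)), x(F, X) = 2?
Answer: 47084173556/212399837 ≈ 221.68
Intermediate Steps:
U(w, T) = -1 + w² (U(w, T) = w² - 1 = -1 + w²)
K = -1/214 (K = 1/(-214) = -1/214 ≈ -0.0046729)
f(Y, a) = (Y + a)/(3 + a) (f(Y, a) = (Y + a)/(a + (-1 + 2²)) = (Y + a)/(a + (-1 + 4)) = (Y + a)/(a + 3) = (Y + a)/(3 + a))
f(664, K) - 1/(-273087 - 58270) = (664 - 1/214)/(3 - 1/214) - 1/(-273087 - 58270) = (142095/214)/(641/214) - 1/(-331357) = (214/641)*(142095/214) - 1*(-1/331357) = 142095/641 + 1/331357 = 47084173556/212399837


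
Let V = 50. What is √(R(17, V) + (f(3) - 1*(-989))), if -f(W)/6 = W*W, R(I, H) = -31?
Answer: 2*√226 ≈ 30.067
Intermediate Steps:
f(W) = -6*W² (f(W) = -6*W*W = -6*W²)
√(R(17, V) + (f(3) - 1*(-989))) = √(-31 + (-6*3² - 1*(-989))) = √(-31 + (-6*9 + 989)) = √(-31 + (-54 + 989)) = √(-31 + 935) = √904 = 2*√226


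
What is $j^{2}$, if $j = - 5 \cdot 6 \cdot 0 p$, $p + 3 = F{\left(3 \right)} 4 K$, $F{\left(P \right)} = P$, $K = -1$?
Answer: $0$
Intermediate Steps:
$p = -15$ ($p = -3 + 3 \cdot 4 \left(-1\right) = -3 + 12 \left(-1\right) = -3 - 12 = -15$)
$j = 0$ ($j = - 5 \cdot 6 \cdot 0 \left(-15\right) = \left(-5\right) 0 \left(-15\right) = 0 \left(-15\right) = 0$)
$j^{2} = 0^{2} = 0$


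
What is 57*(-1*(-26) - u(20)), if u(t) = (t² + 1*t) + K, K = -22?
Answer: -21204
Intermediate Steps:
u(t) = -22 + t + t² (u(t) = (t² + 1*t) - 22 = (t² + t) - 22 = (t + t²) - 22 = -22 + t + t²)
57*(-1*(-26) - u(20)) = 57*(-1*(-26) - (-22 + 20 + 20²)) = 57*(26 - (-22 + 20 + 400)) = 57*(26 - 1*398) = 57*(26 - 398) = 57*(-372) = -21204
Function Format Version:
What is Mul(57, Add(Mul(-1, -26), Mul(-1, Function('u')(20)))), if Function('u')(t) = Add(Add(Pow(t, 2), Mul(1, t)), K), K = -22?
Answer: -21204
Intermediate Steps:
Function('u')(t) = Add(-22, t, Pow(t, 2)) (Function('u')(t) = Add(Add(Pow(t, 2), Mul(1, t)), -22) = Add(Add(Pow(t, 2), t), -22) = Add(Add(t, Pow(t, 2)), -22) = Add(-22, t, Pow(t, 2)))
Mul(57, Add(Mul(-1, -26), Mul(-1, Function('u')(20)))) = Mul(57, Add(Mul(-1, -26), Mul(-1, Add(-22, 20, Pow(20, 2))))) = Mul(57, Add(26, Mul(-1, Add(-22, 20, 400)))) = Mul(57, Add(26, Mul(-1, 398))) = Mul(57, Add(26, -398)) = Mul(57, -372) = -21204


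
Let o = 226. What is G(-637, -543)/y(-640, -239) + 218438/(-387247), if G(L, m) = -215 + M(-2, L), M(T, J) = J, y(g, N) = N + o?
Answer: 327094750/5034211 ≈ 64.974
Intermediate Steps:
y(g, N) = 226 + N (y(g, N) = N + 226 = 226 + N)
G(L, m) = -215 + L
G(-637, -543)/y(-640, -239) + 218438/(-387247) = (-215 - 637)/(226 - 239) + 218438/(-387247) = -852/(-13) + 218438*(-1/387247) = -852*(-1/13) - 218438/387247 = 852/13 - 218438/387247 = 327094750/5034211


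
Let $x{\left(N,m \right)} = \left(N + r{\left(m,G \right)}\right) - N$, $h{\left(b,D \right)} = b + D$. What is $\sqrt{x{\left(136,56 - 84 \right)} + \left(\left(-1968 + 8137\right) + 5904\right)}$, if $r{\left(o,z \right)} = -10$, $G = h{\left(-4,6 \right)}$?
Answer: $\sqrt{12063} \approx 109.83$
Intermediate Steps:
$h{\left(b,D \right)} = D + b$
$G = 2$ ($G = 6 - 4 = 2$)
$x{\left(N,m \right)} = -10$ ($x{\left(N,m \right)} = \left(N - 10\right) - N = \left(-10 + N\right) - N = -10$)
$\sqrt{x{\left(136,56 - 84 \right)} + \left(\left(-1968 + 8137\right) + 5904\right)} = \sqrt{-10 + \left(\left(-1968 + 8137\right) + 5904\right)} = \sqrt{-10 + \left(6169 + 5904\right)} = \sqrt{-10 + 12073} = \sqrt{12063}$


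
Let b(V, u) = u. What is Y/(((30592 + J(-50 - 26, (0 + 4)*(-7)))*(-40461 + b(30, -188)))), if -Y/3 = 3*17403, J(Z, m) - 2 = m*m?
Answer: 156627/1275484322 ≈ 0.00012280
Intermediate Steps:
J(Z, m) = 2 + m**2 (J(Z, m) = 2 + m*m = 2 + m**2)
Y = -156627 (Y = -9*17403 = -3*52209 = -156627)
Y/(((30592 + J(-50 - 26, (0 + 4)*(-7)))*(-40461 + b(30, -188)))) = -156627*1/((-40461 - 188)*(30592 + (2 + ((0 + 4)*(-7))**2))) = -156627*(-1/(40649*(30592 + (2 + (4*(-7))**2)))) = -156627*(-1/(40649*(30592 + (2 + (-28)**2)))) = -156627*(-1/(40649*(30592 + (2 + 784)))) = -156627*(-1/(40649*(30592 + 786))) = -156627/(31378*(-40649)) = -156627/(-1275484322) = -156627*(-1/1275484322) = 156627/1275484322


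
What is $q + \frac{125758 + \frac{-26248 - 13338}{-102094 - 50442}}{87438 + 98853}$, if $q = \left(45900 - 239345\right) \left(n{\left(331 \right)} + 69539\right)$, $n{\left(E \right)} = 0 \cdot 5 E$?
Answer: $- \frac{191126180927642916803}{14208041988} \approx -1.3452 \cdot 10^{10}$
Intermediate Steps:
$n{\left(E \right)} = 0$ ($n{\left(E \right)} = 0 E = 0$)
$q = -13451971855$ ($q = \left(45900 - 239345\right) \left(0 + 69539\right) = \left(-193445\right) 69539 = -13451971855$)
$q + \frac{125758 + \frac{-26248 - 13338}{-102094 - 50442}}{87438 + 98853} = -13451971855 + \frac{125758 + \frac{-26248 - 13338}{-102094 - 50442}}{87438 + 98853} = -13451971855 + \frac{125758 - \frac{39586}{-152536}}{186291} = -13451971855 + \left(125758 - - \frac{19793}{76268}\right) \frac{1}{186291} = -13451971855 + \left(125758 + \frac{19793}{76268}\right) \frac{1}{186291} = -13451971855 + \frac{9591330937}{76268} \cdot \frac{1}{186291} = -13451971855 + \frac{9591330937}{14208041988} = - \frac{191126180927642916803}{14208041988}$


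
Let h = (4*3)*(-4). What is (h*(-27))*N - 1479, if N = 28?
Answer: 34809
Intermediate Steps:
h = -48 (h = 12*(-4) = -48)
(h*(-27))*N - 1479 = -48*(-27)*28 - 1479 = 1296*28 - 1479 = 36288 - 1479 = 34809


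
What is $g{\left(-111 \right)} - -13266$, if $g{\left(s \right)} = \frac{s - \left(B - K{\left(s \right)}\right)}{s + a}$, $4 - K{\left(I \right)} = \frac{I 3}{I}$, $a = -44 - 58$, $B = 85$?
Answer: $\frac{941951}{71} \approx 13267.0$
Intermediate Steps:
$a = -102$
$K{\left(I \right)} = 1$ ($K{\left(I \right)} = 4 - \frac{I 3}{I} = 4 - \frac{3 I}{I} = 4 - 3 = 1$)
$g{\left(s \right)} = \frac{-84 + s}{-102 + s}$ ($g{\left(s \right)} = \frac{s + \left(1 - 85\right)}{s - 102} = \frac{s + \left(1 - 85\right)}{-102 + s} = \frac{s - 84}{-102 + s} = \frac{-84 + s}{-102 + s}$)
$g{\left(-111 \right)} - -13266 = \frac{-84 - 111}{-102 - 111} - -13266 = \frac{1}{-213} \left(-195\right) + 13266 = \left(- \frac{1}{213}\right) \left(-195\right) + 13266 = \frac{65}{71} + 13266 = \frac{941951}{71}$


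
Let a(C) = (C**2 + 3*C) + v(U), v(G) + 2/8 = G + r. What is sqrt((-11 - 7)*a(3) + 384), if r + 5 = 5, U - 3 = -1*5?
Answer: sqrt(402)/2 ≈ 10.025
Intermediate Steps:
U = -2 (U = 3 - 1*5 = 3 - 5 = -2)
r = 0 (r = -5 + 5 = 0)
v(G) = -1/4 + G (v(G) = -1/4 + (G + 0) = -1/4 + G)
a(C) = -9/4 + C**2 + 3*C (a(C) = (C**2 + 3*C) + (-1/4 - 2) = (C**2 + 3*C) - 9/4 = -9/4 + C**2 + 3*C)
sqrt((-11 - 7)*a(3) + 384) = sqrt((-11 - 7)*(-9/4 + 3**2 + 3*3) + 384) = sqrt(-18*(-9/4 + 9 + 9) + 384) = sqrt(-18*63/4 + 384) = sqrt(-567/2 + 384) = sqrt(201/2) = sqrt(402)/2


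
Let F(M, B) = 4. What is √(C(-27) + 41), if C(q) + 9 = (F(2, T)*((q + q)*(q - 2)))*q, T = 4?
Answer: 2*I*√42274 ≈ 411.21*I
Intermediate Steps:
C(q) = -9 + 8*q²*(-2 + q) (C(q) = -9 + (4*((q + q)*(q - 2)))*q = -9 + (4*((2*q)*(-2 + q)))*q = -9 + (4*(2*q*(-2 + q)))*q = -9 + (8*q*(-2 + q))*q = -9 + 8*q²*(-2 + q))
√(C(-27) + 41) = √((-9 - 16*(-27)² + 8*(-27)³) + 41) = √((-9 - 16*729 + 8*(-19683)) + 41) = √((-9 - 11664 - 157464) + 41) = √(-169137 + 41) = √(-169096) = 2*I*√42274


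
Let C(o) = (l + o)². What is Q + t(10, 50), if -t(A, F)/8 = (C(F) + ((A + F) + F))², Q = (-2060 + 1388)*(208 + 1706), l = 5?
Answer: -79912008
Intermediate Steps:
Q = -1286208 (Q = -672*1914 = -1286208)
C(o) = (5 + o)²
t(A, F) = -8*(A + (5 + F)² + 2*F)² (t(A, F) = -8*((5 + F)² + ((A + F) + F))² = -8*((5 + F)² + (A + 2*F))² = -8*(A + (5 + F)² + 2*F)²)
Q + t(10, 50) = -1286208 - 8*(10 + (5 + 50)² + 2*50)² = -1286208 - 8*(10 + 55² + 100)² = -1286208 - 8*(10 + 3025 + 100)² = -1286208 - 8*3135² = -1286208 - 8*9828225 = -1286208 - 78625800 = -79912008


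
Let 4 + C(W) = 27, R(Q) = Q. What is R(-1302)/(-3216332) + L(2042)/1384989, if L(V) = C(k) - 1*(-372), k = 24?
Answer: 219550487/318184602882 ≈ 0.00069001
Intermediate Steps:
C(W) = 23 (C(W) = -4 + 27 = 23)
L(V) = 395 (L(V) = 23 - 1*(-372) = 23 + 372 = 395)
R(-1302)/(-3216332) + L(2042)/1384989 = -1302/(-3216332) + 395/1384989 = -1302*(-1/3216332) + 395*(1/1384989) = 93/229738 + 395/1384989 = 219550487/318184602882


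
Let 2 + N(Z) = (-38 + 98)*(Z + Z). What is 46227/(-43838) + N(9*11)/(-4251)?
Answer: -717218741/186355338 ≈ -3.8487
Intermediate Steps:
N(Z) = -2 + 120*Z (N(Z) = -2 + (-38 + 98)*(Z + Z) = -2 + 60*(2*Z) = -2 + 120*Z)
46227/(-43838) + N(9*11)/(-4251) = 46227/(-43838) + (-2 + 120*(9*11))/(-4251) = 46227*(-1/43838) + (-2 + 120*99)*(-1/4251) = -46227/43838 + (-2 + 11880)*(-1/4251) = -46227/43838 + 11878*(-1/4251) = -46227/43838 - 11878/4251 = -717218741/186355338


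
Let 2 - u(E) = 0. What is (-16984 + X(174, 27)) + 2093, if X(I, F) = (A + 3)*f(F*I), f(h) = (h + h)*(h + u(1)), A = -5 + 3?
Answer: 44146309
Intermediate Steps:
u(E) = 2 (u(E) = 2 - 1*0 = 2 + 0 = 2)
A = -2
f(h) = 2*h*(2 + h) (f(h) = (h + h)*(h + 2) = (2*h)*(2 + h) = 2*h*(2 + h))
X(I, F) = 2*F*I*(2 + F*I) (X(I, F) = (-2 + 3)*(2*(F*I)*(2 + F*I)) = 1*(2*F*I*(2 + F*I)) = 2*F*I*(2 + F*I))
(-16984 + X(174, 27)) + 2093 = (-16984 + 2*27*174*(2 + 27*174)) + 2093 = (-16984 + 2*27*174*(2 + 4698)) + 2093 = (-16984 + 2*27*174*4700) + 2093 = (-16984 + 44161200) + 2093 = 44144216 + 2093 = 44146309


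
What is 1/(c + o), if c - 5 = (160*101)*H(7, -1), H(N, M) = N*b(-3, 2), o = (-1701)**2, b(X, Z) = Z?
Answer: 1/3119646 ≈ 3.2055e-7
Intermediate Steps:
o = 2893401
H(N, M) = 2*N (H(N, M) = N*2 = 2*N)
c = 226245 (c = 5 + (160*101)*(2*7) = 5 + 16160*14 = 5 + 226240 = 226245)
1/(c + o) = 1/(226245 + 2893401) = 1/3119646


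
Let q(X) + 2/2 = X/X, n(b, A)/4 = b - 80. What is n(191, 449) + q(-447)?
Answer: 444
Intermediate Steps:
n(b, A) = -320 + 4*b (n(b, A) = 4*(b - 80) = 4*(-80 + b) = -320 + 4*b)
q(X) = 0 (q(X) = -1 + X/X = -1 + 1 = 0)
n(191, 449) + q(-447) = (-320 + 4*191) + 0 = (-320 + 764) + 0 = 444 + 0 = 444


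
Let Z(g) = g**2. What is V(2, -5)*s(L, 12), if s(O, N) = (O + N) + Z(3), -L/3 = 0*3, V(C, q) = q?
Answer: -105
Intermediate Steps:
L = 0 (L = -0*3 = -3*0 = 0)
s(O, N) = 9 + N + O (s(O, N) = (O + N) + 3**2 = (N + O) + 9 = 9 + N + O)
V(2, -5)*s(L, 12) = -5*(9 + 12 + 0) = -5*21 = -105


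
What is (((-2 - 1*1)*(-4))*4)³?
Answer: 110592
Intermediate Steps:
(((-2 - 1*1)*(-4))*4)³ = (((-2 - 1)*(-4))*4)³ = (-3*(-4)*4)³ = (12*4)³ = 48³ = 110592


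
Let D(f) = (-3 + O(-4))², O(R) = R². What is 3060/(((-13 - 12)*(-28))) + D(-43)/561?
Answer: 91748/19635 ≈ 4.6727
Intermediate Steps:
D(f) = 169 (D(f) = (-3 + (-4)²)² = (-3 + 16)² = 13² = 169)
3060/(((-13 - 12)*(-28))) + D(-43)/561 = 3060/(((-13 - 12)*(-28))) + 169/561 = 3060/((-25*(-28))) + 169*(1/561) = 3060/700 + 169/561 = 3060*(1/700) + 169/561 = 153/35 + 169/561 = 91748/19635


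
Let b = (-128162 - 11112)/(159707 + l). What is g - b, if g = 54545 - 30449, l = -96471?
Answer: 761936965/31618 ≈ 24098.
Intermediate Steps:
g = 24096
b = -69637/31618 (b = (-128162 - 11112)/(159707 - 96471) = -139274/63236 = -139274*1/63236 = -69637/31618 ≈ -2.2024)
g - b = 24096 - 1*(-69637/31618) = 24096 + 69637/31618 = 761936965/31618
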